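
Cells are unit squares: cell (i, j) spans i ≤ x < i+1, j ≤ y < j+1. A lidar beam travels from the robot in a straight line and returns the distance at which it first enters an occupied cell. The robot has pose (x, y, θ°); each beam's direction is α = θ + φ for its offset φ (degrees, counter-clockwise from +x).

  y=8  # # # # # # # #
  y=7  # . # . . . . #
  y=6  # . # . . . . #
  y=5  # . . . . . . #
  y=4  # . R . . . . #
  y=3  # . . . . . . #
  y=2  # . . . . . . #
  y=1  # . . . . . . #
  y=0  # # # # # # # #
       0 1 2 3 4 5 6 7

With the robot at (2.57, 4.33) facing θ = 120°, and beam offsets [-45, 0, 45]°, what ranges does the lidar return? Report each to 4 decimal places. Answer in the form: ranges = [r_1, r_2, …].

beam 1: φ=-45°, α=75°
  dir = (cos 75°, sin 75°) = (0.2588, 0.9659); from cell (2,4)
  next x-line at t=1.6614, next y-line at t=0.6936; Δt_x=3.8637, Δt_y=1.0353
    y: enter (2,5) at t=0.6936
    x: enter (3,5) at t=1.6614
    y: enter (3,6) at t=1.7289
    y: enter (3,7) at t=2.7642
    y: enter (3,8) at t=3.7995 ← occupied
  → r_1 = 3.7995
beam 2: φ=0°, α=120°
  dir = (cos 120°, sin 120°) = (-0.5000, 0.8660); from cell (2,4)
  next x-line at t=1.1400, next y-line at t=0.7736; Δt_x=2.0000, Δt_y=1.1547
    y: enter (2,5) at t=0.7736
    x: enter (1,5) at t=1.1400
    y: enter (1,6) at t=1.9283
    y: enter (1,7) at t=3.0831
    x: enter (0,7) at t=3.1400 ← occupied
  → r_2 = 3.1400
beam 3: φ=45°, α=165°
  dir = (cos 165°, sin 165°) = (-0.9659, 0.2588); from cell (2,4)
  next x-line at t=0.5901, next y-line at t=2.5887; Δt_x=1.0353, Δt_y=3.8637
    x: enter (1,4) at t=0.5901
    x: enter (0,4) at t=1.6254 ← occupied
  → r_3 = 1.6254

ranges = [3.7995, 3.1400, 1.6254]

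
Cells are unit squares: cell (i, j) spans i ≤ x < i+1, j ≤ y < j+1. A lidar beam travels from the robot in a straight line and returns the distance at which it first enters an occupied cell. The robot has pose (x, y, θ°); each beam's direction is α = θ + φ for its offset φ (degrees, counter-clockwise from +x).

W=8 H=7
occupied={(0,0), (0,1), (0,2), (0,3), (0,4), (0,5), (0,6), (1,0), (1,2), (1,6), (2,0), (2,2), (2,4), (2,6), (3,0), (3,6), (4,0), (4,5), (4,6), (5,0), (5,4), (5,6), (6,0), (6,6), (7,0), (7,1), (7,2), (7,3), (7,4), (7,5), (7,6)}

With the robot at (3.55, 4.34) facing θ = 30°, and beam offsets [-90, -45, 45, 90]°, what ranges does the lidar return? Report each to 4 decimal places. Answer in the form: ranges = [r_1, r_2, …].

ranges = [3.8567, 3.5717, 1.7186, 1.9168]

beam 1: φ=-90°, α=300°
  d=(0.5000,-0.8660)  start (3,4)  tX=0.9000 tY=0.3926  stride 1/|dx|=2.0000 1/|dy|=1.1547
    cross y-line → (3,3), t=0.3926
    cross x-line → (4,3), t=0.9000
    cross y-line → (4,2), t=1.5473
    cross y-line → (4,1), t=2.7020
    cross x-line → (5,1), t=2.9000
    cross y-line → (5,0), t=3.8567 (wall)
  → r_1 = 3.8567
beam 2: φ=-45°, α=345°
  d=(0.9659,-0.2588)  start (3,4)  tX=0.4659 tY=1.3137  stride 1/|dx|=1.0353 1/|dy|=3.8637
    cross x-line → (4,4), t=0.4659
    cross y-line → (4,3), t=1.3137
    cross x-line → (5,3), t=1.5012
    cross x-line → (6,3), t=2.5364
    cross x-line → (7,3), t=3.5717 (wall)
  → r_2 = 3.5717
beam 3: φ=45°, α=75°
  d=(0.2588,0.9659)  start (3,4)  tX=1.7387 tY=0.6833  stride 1/|dx|=3.8637 1/|dy|=1.0353
    cross y-line → (3,5), t=0.6833
    cross y-line → (3,6), t=1.7186 (wall)
  → r_3 = 1.7186
beam 4: φ=90°, α=120°
  d=(-0.5000,0.8660)  start (3,4)  tX=1.1000 tY=0.7621  stride 1/|dx|=2.0000 1/|dy|=1.1547
    cross y-line → (3,5), t=0.7621
    cross x-line → (2,5), t=1.1000
    cross y-line → (2,6), t=1.9168 (wall)
  → r_4 = 1.9168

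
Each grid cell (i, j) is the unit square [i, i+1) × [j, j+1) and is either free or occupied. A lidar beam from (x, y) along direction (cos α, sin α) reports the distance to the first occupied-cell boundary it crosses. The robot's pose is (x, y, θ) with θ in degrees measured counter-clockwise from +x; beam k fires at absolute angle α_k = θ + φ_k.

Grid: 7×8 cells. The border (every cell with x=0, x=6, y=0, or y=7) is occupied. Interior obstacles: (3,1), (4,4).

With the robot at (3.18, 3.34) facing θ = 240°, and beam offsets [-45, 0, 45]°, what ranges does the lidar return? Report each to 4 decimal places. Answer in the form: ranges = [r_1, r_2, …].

beam 1: φ=-45°, α=195°
  direction (-0.9659, -0.2588); cell (3,3); t to first gridline: x 0.1863, y 1.3137 (then +1.0353 / +3.8637)
    (2,3) via x @ 0.1863
    (1,3) via x @ 1.2216
    (1,2) via y @ 1.3137
    (0,2) via x @ 2.2569  # hit
  → r_1 = 2.2569
beam 2: φ=0°, α=240°
  direction (-0.5000, -0.8660); cell (3,3); t to first gridline: x 0.3600, y 0.3926 (then +2.0000 / +1.1547)
    (2,3) via x @ 0.3600
    (2,2) via y @ 0.3926
    (2,1) via y @ 1.5473
    (1,1) via x @ 2.3600
    (1,0) via y @ 2.7020  # hit
  → r_2 = 2.7020
beam 3: φ=45°, α=285°
  direction (0.2588, -0.9659); cell (3,3); t to first gridline: x 3.1682, y 0.3520 (then +3.8637 / +1.0353)
    (3,2) via y @ 0.3520
    (3,1) via y @ 1.3873  # hit
  → r_3 = 1.3873

ranges = [2.2569, 2.7020, 1.3873]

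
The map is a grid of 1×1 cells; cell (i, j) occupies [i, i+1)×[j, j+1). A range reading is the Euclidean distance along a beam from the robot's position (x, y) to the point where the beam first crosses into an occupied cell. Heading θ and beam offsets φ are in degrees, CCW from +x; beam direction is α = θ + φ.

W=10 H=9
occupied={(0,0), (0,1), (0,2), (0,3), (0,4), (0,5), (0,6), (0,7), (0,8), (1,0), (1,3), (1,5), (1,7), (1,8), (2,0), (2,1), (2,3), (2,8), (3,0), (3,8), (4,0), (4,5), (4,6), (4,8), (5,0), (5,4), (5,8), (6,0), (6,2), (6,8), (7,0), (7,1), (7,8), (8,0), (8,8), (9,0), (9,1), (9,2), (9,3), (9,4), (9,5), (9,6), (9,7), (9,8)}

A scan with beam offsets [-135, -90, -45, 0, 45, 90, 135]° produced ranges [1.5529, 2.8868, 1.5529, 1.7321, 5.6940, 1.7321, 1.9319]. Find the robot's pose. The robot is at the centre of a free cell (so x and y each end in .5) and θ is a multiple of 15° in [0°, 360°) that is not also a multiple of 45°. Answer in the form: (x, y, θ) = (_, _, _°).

(x, y, θ) = (4.5, 2.5, 60°)

Enumerate (i+0.5, j+0.5, θ) over the 46 free cells and 16 admissible headings. For each, cast all 7 beams and compare to the given ranges.
  (5.5, 7.5, 300°): beam 1 = 1.9319 ≠ 1.5529 ✗
  (7.5, 3.5, 105°): beam 1 = 1.7321 ≠ 1.5529 ✗
  (2.5, 7.5, 210°): beam 1 = 0.5176 ≠ 1.5529 ✗
  (6.5, 7.5, 165°): beam 1 = 1.0000 ≠ 1.5529 ✗
  …
  (4.5, 2.5, 60°): r_1=1.5529, r_2=2.8868, r_3=1.5529, r_4=1.7321, r_5=5.6940, r_6=1.7321, r_7=1.9319 — all match ✓
No second candidate reproduces the full scan.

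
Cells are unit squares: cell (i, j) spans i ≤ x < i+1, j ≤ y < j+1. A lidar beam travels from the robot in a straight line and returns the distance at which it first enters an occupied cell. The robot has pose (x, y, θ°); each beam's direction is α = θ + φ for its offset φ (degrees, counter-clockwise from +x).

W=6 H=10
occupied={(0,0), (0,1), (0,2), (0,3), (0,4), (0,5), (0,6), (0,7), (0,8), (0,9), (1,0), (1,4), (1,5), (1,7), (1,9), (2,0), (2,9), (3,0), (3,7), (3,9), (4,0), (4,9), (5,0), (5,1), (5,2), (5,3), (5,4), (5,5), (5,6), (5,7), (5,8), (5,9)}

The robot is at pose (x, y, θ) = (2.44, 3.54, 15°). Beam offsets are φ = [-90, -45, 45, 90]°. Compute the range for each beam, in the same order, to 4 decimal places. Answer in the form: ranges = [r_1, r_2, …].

beam 1: φ=-90°, α=285°
  direction (0.2588, -0.9659); cell (2,3); t to first gridline: x 2.1637, y 0.5590 (then +3.8637 / +1.0353)
    (2,2) via y @ 0.5590
    (2,1) via y @ 1.5943
    (3,1) via x @ 2.1637
    (3,0) via y @ 2.6296  # hit
  → r_1 = 2.6296
beam 2: φ=-45°, α=330°
  direction (0.8660, -0.5000); cell (2,3); t to first gridline: x 0.6466, y 1.0800 (then +1.1547 / +2.0000)
    (3,3) via x @ 0.6466
    (3,2) via y @ 1.0800
    (4,2) via x @ 1.8013
    (5,2) via x @ 2.9560  # hit
  → r_2 = 2.9560
beam 3: φ=45°, α=60°
  direction (0.5000, 0.8660); cell (2,3); t to first gridline: x 1.1200, y 0.5312 (then +2.0000 / +1.1547)
    (2,4) via y @ 0.5312
    (3,4) via x @ 1.1200
    (3,5) via y @ 1.6859
    (3,6) via y @ 2.8406
    (4,6) via x @ 3.1200
    (4,7) via y @ 3.9953
    (5,7) via x @ 5.1200  # hit
  → r_3 = 5.1200
beam 4: φ=90°, α=105°
  direction (-0.2588, 0.9659); cell (2,3); t to first gridline: x 1.7000, y 0.4762 (then +3.8637 / +1.0353)
    (2,4) via y @ 0.4762
    (2,5) via y @ 1.5115
    (1,5) via x @ 1.7000  # hit
  → r_4 = 1.7000

ranges = [2.6296, 2.9560, 5.1200, 1.7000]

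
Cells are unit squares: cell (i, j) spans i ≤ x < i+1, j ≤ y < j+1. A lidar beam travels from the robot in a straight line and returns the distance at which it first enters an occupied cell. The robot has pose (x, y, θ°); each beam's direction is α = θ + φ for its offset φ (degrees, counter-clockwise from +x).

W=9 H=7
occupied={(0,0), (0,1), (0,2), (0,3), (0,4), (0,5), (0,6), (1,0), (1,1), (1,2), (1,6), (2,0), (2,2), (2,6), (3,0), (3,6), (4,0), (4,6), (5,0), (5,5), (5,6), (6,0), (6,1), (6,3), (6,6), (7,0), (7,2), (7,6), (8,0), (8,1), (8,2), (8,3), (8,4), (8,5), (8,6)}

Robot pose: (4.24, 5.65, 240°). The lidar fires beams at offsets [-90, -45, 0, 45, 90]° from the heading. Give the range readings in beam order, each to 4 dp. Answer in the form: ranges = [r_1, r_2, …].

ranges = [0.7000, 3.3543, 3.0600, 4.8140, 0.8776]

beam 1: φ=-90°, α=150°
  cosα=-0.8660 sinα=0.5000 | (4,5) | tMaxX 0.2771 tMaxY 0.7000 | tΔX 1.1547 tΔY 2.0000
    t=0.2771 [x] (3,5)
    t=0.7000 [y] (3,6) — stop
  → r_1 = 0.7000
beam 2: φ=-45°, α=195°
  cosα=-0.9659 sinα=-0.2588 | (4,5) | tMaxX 0.2485 tMaxY 2.5114 | tΔX 1.0353 tΔY 3.8637
    t=0.2485 [x] (3,5)
    t=1.2837 [x] (2,5)
    t=2.3190 [x] (1,5)
    t=2.5114 [y] (1,4)
    t=3.3543 [x] (0,4) — stop
  → r_2 = 3.3543
beam 3: φ=0°, α=240°
  cosα=-0.5000 sinα=-0.8660 | (4,5) | tMaxX 0.4800 tMaxY 0.7506 | tΔX 2.0000 tΔY 1.1547
    t=0.4800 [x] (3,5)
    t=0.7506 [y] (3,4)
    t=1.9053 [y] (3,3)
    t=2.4800 [x] (2,3)
    t=3.0600 [y] (2,2) — stop
  → r_3 = 3.0600
beam 4: φ=45°, α=285°
  cosα=0.2588 sinα=-0.9659 | (4,5) | tMaxX 2.9364 tMaxY 0.6729 | tΔX 3.8637 tΔY 1.0353
    t=0.6729 [y] (4,4)
    t=1.7082 [y] (4,3)
    t=2.7435 [y] (4,2)
    t=2.9364 [x] (5,2)
    t=3.7788 [y] (5,1)
    t=4.8140 [y] (5,0) — stop
  → r_4 = 4.8140
beam 5: φ=90°, α=330°
  cosα=0.8660 sinα=-0.5000 | (4,5) | tMaxX 0.8776 tMaxY 1.3000 | tΔX 1.1547 tΔY 2.0000
    t=0.8776 [x] (5,5) — stop
  → r_5 = 0.8776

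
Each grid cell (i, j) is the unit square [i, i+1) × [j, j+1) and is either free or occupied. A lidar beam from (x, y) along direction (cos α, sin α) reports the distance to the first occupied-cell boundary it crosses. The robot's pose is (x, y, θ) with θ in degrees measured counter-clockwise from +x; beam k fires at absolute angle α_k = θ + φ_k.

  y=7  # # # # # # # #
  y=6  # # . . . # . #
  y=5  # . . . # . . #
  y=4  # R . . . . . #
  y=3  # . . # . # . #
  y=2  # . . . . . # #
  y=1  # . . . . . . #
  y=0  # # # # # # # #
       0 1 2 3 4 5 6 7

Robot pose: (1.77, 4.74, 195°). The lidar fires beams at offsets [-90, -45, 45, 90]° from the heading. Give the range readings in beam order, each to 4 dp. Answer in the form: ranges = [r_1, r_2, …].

beam 1: φ=-90°, α=105°
  d=(-0.2588,0.9659)  start (1,4)  tX=2.9751 tY=0.2692  stride 1/|dx|=3.8637 1/|dy|=1.0353
    cross y-line → (1,5), t=0.2692
    cross y-line → (1,6), t=1.3044 (wall)
  → r_1 = 1.3044
beam 2: φ=-45°, α=150°
  d=(-0.8660,0.5000)  start (1,4)  tX=0.8891 tY=0.5200  stride 1/|dx|=1.1547 1/|dy|=2.0000
    cross y-line → (1,5), t=0.5200
    cross x-line → (0,5), t=0.8891 (wall)
  → r_2 = 0.8891
beam 3: φ=45°, α=240°
  d=(-0.5000,-0.8660)  start (1,4)  tX=1.5400 tY=0.8545  stride 1/|dx|=2.0000 1/|dy|=1.1547
    cross y-line → (1,3), t=0.8545
    cross x-line → (0,3), t=1.5400 (wall)
  → r_3 = 1.5400
beam 4: φ=90°, α=285°
  d=(0.2588,-0.9659)  start (1,4)  tX=0.8887 tY=0.7661  stride 1/|dx|=3.8637 1/|dy|=1.0353
    cross y-line → (1,3), t=0.7661
    cross x-line → (2,3), t=0.8887
    cross y-line → (2,2), t=1.8014
    cross y-line → (2,1), t=2.8367
    cross y-line → (2,0), t=3.8719 (wall)
  → r_4 = 3.8719

ranges = [1.3044, 0.8891, 1.5400, 3.8719]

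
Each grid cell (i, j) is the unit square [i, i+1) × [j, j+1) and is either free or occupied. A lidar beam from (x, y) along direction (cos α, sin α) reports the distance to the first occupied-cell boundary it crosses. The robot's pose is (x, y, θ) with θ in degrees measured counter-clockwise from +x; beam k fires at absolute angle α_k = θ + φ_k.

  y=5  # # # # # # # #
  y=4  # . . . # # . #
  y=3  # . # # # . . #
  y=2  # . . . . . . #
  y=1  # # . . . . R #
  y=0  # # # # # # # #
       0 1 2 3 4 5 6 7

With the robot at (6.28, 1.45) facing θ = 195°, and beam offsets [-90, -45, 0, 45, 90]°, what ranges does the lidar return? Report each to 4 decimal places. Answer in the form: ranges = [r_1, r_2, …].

beam 1: φ=-90°, α=105°
  d=(-0.2588,0.9659)  start (6,1)  tX=1.0818 tY=0.5694  stride 1/|dx|=3.8637 1/|dy|=1.0353
    cross y-line → (6,2), t=0.5694
    cross x-line → (5,2), t=1.0818
    cross y-line → (5,3), t=1.6047
    cross y-line → (5,4), t=2.6400 (wall)
  → r_1 = 2.6400
beam 2: φ=-45°, α=150°
  d=(-0.8660,0.5000)  start (6,1)  tX=0.3233 tY=1.1000  stride 1/|dx|=1.1547 1/|dy|=2.0000
    cross x-line → (5,1), t=0.3233
    cross y-line → (5,2), t=1.1000
    cross x-line → (4,2), t=1.4780
    cross x-line → (3,2), t=2.6327
    cross y-line → (3,3), t=3.1000 (wall)
  → r_2 = 3.1000
beam 3: φ=0°, α=195°
  d=(-0.9659,-0.2588)  start (6,1)  tX=0.2899 tY=1.7387  stride 1/|dx|=1.0353 1/|dy|=3.8637
    cross x-line → (5,1), t=0.2899
    cross x-line → (4,1), t=1.3252
    cross y-line → (4,0), t=1.7387 (wall)
  → r_3 = 1.7387
beam 4: φ=45°, α=240°
  d=(-0.5000,-0.8660)  start (6,1)  tX=0.5600 tY=0.5196  stride 1/|dx|=2.0000 1/|dy|=1.1547
    cross y-line → (6,0), t=0.5196 (wall)
  → r_4 = 0.5196
beam 5: φ=90°, α=285°
  d=(0.2588,-0.9659)  start (6,1)  tX=2.7819 tY=0.4659  stride 1/|dx|=3.8637 1/|dy|=1.0353
    cross y-line → (6,0), t=0.4659 (wall)
  → r_5 = 0.4659

ranges = [2.6400, 3.1000, 1.7387, 0.5196, 0.4659]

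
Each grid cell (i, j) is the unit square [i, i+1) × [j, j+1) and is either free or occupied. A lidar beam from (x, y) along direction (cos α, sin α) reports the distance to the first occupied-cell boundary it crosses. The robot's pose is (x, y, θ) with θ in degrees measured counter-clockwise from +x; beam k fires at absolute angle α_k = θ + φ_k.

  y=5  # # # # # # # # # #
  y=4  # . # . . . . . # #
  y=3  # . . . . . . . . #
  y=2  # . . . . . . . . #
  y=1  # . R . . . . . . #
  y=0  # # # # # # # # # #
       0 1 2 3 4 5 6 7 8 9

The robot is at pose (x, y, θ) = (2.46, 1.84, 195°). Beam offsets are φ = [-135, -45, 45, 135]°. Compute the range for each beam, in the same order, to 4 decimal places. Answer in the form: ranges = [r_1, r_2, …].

beam 1: φ=-135°, α=60°
  d=(0.5000,0.8660)  start (2,1)  tX=1.0800 tY=0.1848  stride 1/|dx|=2.0000 1/|dy|=1.1547
    cross y-line → (2,2), t=0.1848
    cross x-line → (3,2), t=1.0800
    cross y-line → (3,3), t=1.3395
    cross y-line → (3,4), t=2.4942
    cross x-line → (4,4), t=3.0800
    cross y-line → (4,5), t=3.6489 (wall)
  → r_1 = 3.6489
beam 2: φ=-45°, α=150°
  d=(-0.8660,0.5000)  start (2,1)  tX=0.5312 tY=0.3200  stride 1/|dx|=1.1547 1/|dy|=2.0000
    cross y-line → (2,2), t=0.3200
    cross x-line → (1,2), t=0.5312
    cross x-line → (0,2), t=1.6859 (wall)
  → r_2 = 1.6859
beam 3: φ=45°, α=240°
  d=(-0.5000,-0.8660)  start (2,1)  tX=0.9200 tY=0.9699  stride 1/|dx|=2.0000 1/|dy|=1.1547
    cross x-line → (1,1), t=0.9200
    cross y-line → (1,0), t=0.9699 (wall)
  → r_3 = 0.9699
beam 4: φ=135°, α=330°
  d=(0.8660,-0.5000)  start (2,1)  tX=0.6235 tY=1.6800  stride 1/|dx|=1.1547 1/|dy|=2.0000
    cross x-line → (3,1), t=0.6235
    cross y-line → (3,0), t=1.6800 (wall)
  → r_4 = 1.6800

ranges = [3.6489, 1.6859, 0.9699, 1.6800]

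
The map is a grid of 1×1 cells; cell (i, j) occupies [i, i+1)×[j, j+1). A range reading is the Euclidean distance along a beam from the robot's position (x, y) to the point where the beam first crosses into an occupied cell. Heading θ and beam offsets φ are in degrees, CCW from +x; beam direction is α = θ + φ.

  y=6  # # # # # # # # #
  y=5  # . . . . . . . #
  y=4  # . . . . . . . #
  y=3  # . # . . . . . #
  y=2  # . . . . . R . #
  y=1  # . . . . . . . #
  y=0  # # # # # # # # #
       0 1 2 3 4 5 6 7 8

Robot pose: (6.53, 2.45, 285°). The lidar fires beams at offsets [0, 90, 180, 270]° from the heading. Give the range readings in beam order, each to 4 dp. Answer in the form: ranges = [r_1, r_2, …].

ranges = [1.5012, 1.5219, 3.6752, 5.6024]

beam 1: φ=0°, α=285°
  cosα=0.2588 sinα=-0.9659 | (6,2) | tMaxX 1.8159 tMaxY 0.4659 | tΔX 3.8637 tΔY 1.0353
    t=0.4659 [y] (6,1)
    t=1.5012 [y] (6,0) — stop
  → r_1 = 1.5012
beam 2: φ=90°, α=15°
  cosα=0.9659 sinα=0.2588 | (6,2) | tMaxX 0.4866 tMaxY 2.1250 | tΔX 1.0353 tΔY 3.8637
    t=0.4866 [x] (7,2)
    t=1.5219 [x] (8,2) — stop
  → r_2 = 1.5219
beam 3: φ=180°, α=105°
  cosα=-0.2588 sinα=0.9659 | (6,2) | tMaxX 2.0478 tMaxY 0.5694 | tΔX 3.8637 tΔY 1.0353
    t=0.5694 [y] (6,3)
    t=1.6047 [y] (6,4)
    t=2.0478 [x] (5,4)
    t=2.6400 [y] (5,5)
    t=3.6752 [y] (5,6) — stop
  → r_3 = 3.6752
beam 4: φ=270°, α=195°
  cosα=-0.9659 sinα=-0.2588 | (6,2) | tMaxX 0.5487 tMaxY 1.7387 | tΔX 1.0353 tΔY 3.8637
    t=0.5487 [x] (5,2)
    t=1.5840 [x] (4,2)
    t=1.7387 [y] (4,1)
    t=2.6192 [x] (3,1)
    t=3.6545 [x] (2,1)
    t=4.6898 [x] (1,1)
    t=5.6024 [y] (1,0) — stop
  → r_4 = 5.6024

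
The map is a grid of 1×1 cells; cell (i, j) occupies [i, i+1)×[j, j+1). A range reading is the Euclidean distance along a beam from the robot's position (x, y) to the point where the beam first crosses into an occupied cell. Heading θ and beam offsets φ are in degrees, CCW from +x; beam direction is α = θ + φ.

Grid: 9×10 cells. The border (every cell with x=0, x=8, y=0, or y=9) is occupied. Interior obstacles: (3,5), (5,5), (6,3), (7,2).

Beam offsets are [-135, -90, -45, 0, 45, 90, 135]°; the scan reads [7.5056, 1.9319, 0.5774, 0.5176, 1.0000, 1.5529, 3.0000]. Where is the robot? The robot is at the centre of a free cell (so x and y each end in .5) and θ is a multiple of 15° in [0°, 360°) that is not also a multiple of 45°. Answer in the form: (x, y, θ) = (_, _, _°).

The pose lattice has 52·16 = 832 candidates. Test each by forward raycasting.
  (5.5, 3.5, 30°): beam 1 = 2.5882 ≠ 7.5056 ✗
  (5.5, 3.5, 330°): beam 1 = 4.6587 ≠ 7.5056 ✗
  (2.5, 1.5, 165°): beam 1 = 4.0415 ≠ 7.5056 ✗
  (6.5, 6.5, 15°): beam 1 = 1.0000 ≠ 7.5056 ✗
  …
  (7.5, 7.5, 15°): r_1=7.5056, r_2=1.9319, r_3=0.5774, r_4=0.5176, r_5=1.0000, r_6=1.5529, r_7=3.0000 — all match ✓
Unique over the lattice → pose = (7.5, 7.5, 15°).

(x, y, θ) = (7.5, 7.5, 15°)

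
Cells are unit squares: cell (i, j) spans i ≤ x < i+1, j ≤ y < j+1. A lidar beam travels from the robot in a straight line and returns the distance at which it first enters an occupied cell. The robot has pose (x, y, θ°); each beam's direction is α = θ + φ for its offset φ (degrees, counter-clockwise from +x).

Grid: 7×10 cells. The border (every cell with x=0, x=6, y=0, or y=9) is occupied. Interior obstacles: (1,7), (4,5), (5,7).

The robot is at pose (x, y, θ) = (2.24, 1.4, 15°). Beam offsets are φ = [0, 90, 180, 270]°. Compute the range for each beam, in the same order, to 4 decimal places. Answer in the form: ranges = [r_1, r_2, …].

ranges = [3.8926, 4.7910, 1.2837, 0.4141]

beam 1: φ=0°, α=15°
  dir = (cos 15°, sin 15°) = (0.9659, 0.2588); from cell (2,1)
  next x-line at t=0.7868, next y-line at t=2.3182; Δt_x=1.0353, Δt_y=3.8637
    x: enter (3,1) at t=0.7868
    x: enter (4,1) at t=1.8221
    y: enter (4,2) at t=2.3182
    x: enter (5,2) at t=2.8574
    x: enter (6,2) at t=3.8926 ← occupied
  → r_1 = 3.8926
beam 2: φ=90°, α=105°
  dir = (cos 105°, sin 105°) = (-0.2588, 0.9659); from cell (2,1)
  next x-line at t=0.9273, next y-line at t=0.6212; Δt_x=3.8637, Δt_y=1.0353
    y: enter (2,2) at t=0.6212
    x: enter (1,2) at t=0.9273
    y: enter (1,3) at t=1.6564
    y: enter (1,4) at t=2.6917
    y: enter (1,5) at t=3.7270
    y: enter (1,6) at t=4.7623
    x: enter (0,6) at t=4.7910 ← occupied
  → r_2 = 4.7910
beam 3: φ=180°, α=195°
  dir = (cos 195°, sin 195°) = (-0.9659, -0.2588); from cell (2,1)
  next x-line at t=0.2485, next y-line at t=1.5455; Δt_x=1.0353, Δt_y=3.8637
    x: enter (1,1) at t=0.2485
    x: enter (0,1) at t=1.2837 ← occupied
  → r_3 = 1.2837
beam 4: φ=270°, α=285°
  dir = (cos 285°, sin 285°) = (0.2588, -0.9659); from cell (2,1)
  next x-line at t=2.9364, next y-line at t=0.4141; Δt_x=3.8637, Δt_y=1.0353
    y: enter (2,0) at t=0.4141 ← occupied
  → r_4 = 0.4141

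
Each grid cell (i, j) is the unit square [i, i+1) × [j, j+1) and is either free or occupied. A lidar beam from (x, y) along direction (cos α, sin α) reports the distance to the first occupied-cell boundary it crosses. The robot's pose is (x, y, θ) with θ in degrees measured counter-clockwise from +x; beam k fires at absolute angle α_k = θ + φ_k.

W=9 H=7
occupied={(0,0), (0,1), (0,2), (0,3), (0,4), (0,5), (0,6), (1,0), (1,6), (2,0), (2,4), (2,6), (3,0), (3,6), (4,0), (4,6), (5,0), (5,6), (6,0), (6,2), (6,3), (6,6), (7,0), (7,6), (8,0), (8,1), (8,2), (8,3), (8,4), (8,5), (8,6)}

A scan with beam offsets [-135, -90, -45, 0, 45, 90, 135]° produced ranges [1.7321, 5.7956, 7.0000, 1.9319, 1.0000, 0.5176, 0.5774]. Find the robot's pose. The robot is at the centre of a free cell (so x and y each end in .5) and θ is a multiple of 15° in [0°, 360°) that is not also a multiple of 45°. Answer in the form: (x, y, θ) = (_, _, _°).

(x, y, θ) = (1.5, 2.5, 75°)

The pose lattice has 32·16 = 512 candidates. Test each by forward raycasting.
  (4.5, 2.5, 345°): beam 1 = 3.0000 ≠ 1.7321 ✗
  (4.5, 3.5, 285°): beam 2 = 3.6235 ≠ 5.7956 ✗
  (7.5, 3.5, 330°): beam 1 = 0.5176 ≠ 1.7321 ✗
  (2.5, 1.5, 75°): beam 1 = 0.5774 ≠ 1.7321 ✗
  …
  (1.5, 2.5, 75°): r_1=1.7321, r_2=5.7956, r_3=7.0000, r_4=1.9319, r_5=1.0000, r_6=0.5176, r_7=0.5774 — all match ✓
Unique over the lattice → pose = (1.5, 2.5, 75°).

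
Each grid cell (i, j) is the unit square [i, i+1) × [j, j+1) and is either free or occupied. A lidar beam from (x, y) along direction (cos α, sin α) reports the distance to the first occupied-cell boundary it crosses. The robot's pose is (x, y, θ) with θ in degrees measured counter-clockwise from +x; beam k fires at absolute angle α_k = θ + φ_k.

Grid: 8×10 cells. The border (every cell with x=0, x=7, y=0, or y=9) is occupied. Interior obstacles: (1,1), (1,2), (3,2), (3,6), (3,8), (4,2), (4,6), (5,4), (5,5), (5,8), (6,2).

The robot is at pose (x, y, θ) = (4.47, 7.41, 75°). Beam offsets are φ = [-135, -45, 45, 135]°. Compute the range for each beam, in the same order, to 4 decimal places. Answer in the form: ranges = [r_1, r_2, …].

ranges = [0.4734, 1.1800, 0.9400, 0.8200]

beam 1: φ=-135°, α=300°
  direction (0.5000, -0.8660); cell (4,7); t to first gridline: x 1.0600, y 0.4734 (then +2.0000 / +1.1547)
    (4,6) via y @ 0.4734  # hit
  → r_1 = 0.4734
beam 2: φ=-45°, α=30°
  direction (0.8660, 0.5000); cell (4,7); t to first gridline: x 0.6120, y 1.1800 (then +1.1547 / +2.0000)
    (5,7) via x @ 0.6120
    (5,8) via y @ 1.1800  # hit
  → r_2 = 1.1800
beam 3: φ=45°, α=120°
  direction (-0.5000, 0.8660); cell (4,7); t to first gridline: x 0.9400, y 0.6813 (then +2.0000 / +1.1547)
    (4,8) via y @ 0.6813
    (3,8) via x @ 0.9400  # hit
  → r_3 = 0.9400
beam 4: φ=135°, α=210°
  direction (-0.8660, -0.5000); cell (4,7); t to first gridline: x 0.5427, y 0.8200 (then +1.1547 / +2.0000)
    (3,7) via x @ 0.5427
    (3,6) via y @ 0.8200  # hit
  → r_4 = 0.8200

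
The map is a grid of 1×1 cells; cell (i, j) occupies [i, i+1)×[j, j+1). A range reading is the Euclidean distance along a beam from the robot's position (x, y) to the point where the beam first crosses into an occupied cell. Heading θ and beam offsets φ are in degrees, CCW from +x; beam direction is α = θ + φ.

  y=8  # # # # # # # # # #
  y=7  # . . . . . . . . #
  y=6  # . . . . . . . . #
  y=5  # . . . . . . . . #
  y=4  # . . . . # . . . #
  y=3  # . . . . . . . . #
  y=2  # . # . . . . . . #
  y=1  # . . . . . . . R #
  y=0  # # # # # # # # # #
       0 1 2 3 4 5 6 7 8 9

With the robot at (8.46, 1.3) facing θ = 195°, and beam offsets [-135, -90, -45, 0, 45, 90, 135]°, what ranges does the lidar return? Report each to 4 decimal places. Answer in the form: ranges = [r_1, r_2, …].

ranges = [1.0800, 6.9364, 8.6141, 1.1591, 0.3464, 0.3106, 0.6000]

beam 1: φ=-135°, α=60°
  direction (0.5000, 0.8660); cell (8,1); t to first gridline: x 1.0800, y 0.8083 (then +2.0000 / +1.1547)
    (8,2) via y @ 0.8083
    (9,2) via x @ 1.0800  # hit
  → r_1 = 1.0800
beam 2: φ=-90°, α=105°
  direction (-0.2588, 0.9659); cell (8,1); t to first gridline: x 1.7773, y 0.7247 (then +3.8637 / +1.0353)
    (8,2) via y @ 0.7247
    (8,3) via y @ 1.7600
    (7,3) via x @ 1.7773
    (7,4) via y @ 2.7952
    (7,5) via y @ 3.8305
    (7,6) via y @ 4.8658
    (6,6) via x @ 5.6410
    (6,7) via y @ 5.9011
    (6,8) via y @ 6.9364  # hit
  → r_2 = 6.9364
beam 3: φ=-45°, α=150°
  direction (-0.8660, 0.5000); cell (8,1); t to first gridline: x 0.5312, y 1.4000 (then +1.1547 / +2.0000)
    (7,1) via x @ 0.5312
    (7,2) via y @ 1.4000
    (6,2) via x @ 1.6859
    (5,2) via x @ 2.8406
    (5,3) via y @ 3.4000
    (4,3) via x @ 3.9953
    (3,3) via x @ 5.1500
    (3,4) via y @ 5.4000
    (2,4) via x @ 6.3047
    (2,5) via y @ 7.4000
    (1,5) via x @ 7.4594
    (0,5) via x @ 8.6141  # hit
  → r_3 = 8.6141
beam 4: φ=0°, α=195°
  direction (-0.9659, -0.2588); cell (8,1); t to first gridline: x 0.4762, y 1.1591 (then +1.0353 / +3.8637)
    (7,1) via x @ 0.4762
    (7,0) via y @ 1.1591  # hit
  → r_4 = 1.1591
beam 5: φ=45°, α=240°
  direction (-0.5000, -0.8660); cell (8,1); t to first gridline: x 0.9200, y 0.3464 (then +2.0000 / +1.1547)
    (8,0) via y @ 0.3464  # hit
  → r_5 = 0.3464
beam 6: φ=90°, α=285°
  direction (0.2588, -0.9659); cell (8,1); t to first gridline: x 2.0864, y 0.3106 (then +3.8637 / +1.0353)
    (8,0) via y @ 0.3106  # hit
  → r_6 = 0.3106
beam 7: φ=135°, α=330°
  direction (0.8660, -0.5000); cell (8,1); t to first gridline: x 0.6235, y 0.6000 (then +1.1547 / +2.0000)
    (8,0) via y @ 0.6000  # hit
  → r_7 = 0.6000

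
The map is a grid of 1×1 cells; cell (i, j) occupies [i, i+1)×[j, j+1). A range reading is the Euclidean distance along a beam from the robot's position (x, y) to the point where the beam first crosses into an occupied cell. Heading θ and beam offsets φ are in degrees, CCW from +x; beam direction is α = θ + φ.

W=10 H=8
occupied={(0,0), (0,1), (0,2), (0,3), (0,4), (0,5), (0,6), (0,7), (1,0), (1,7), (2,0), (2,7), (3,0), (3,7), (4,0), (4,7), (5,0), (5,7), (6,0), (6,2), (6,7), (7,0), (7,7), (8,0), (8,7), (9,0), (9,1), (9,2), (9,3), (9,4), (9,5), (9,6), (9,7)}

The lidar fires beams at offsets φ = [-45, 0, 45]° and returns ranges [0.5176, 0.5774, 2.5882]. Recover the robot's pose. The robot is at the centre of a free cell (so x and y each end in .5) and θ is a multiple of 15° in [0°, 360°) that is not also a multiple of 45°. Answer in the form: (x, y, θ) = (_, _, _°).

Candidates: 47 free-cell centres × 16 headings = 752 poses. Raycast each; keep the one whose scan matches to 4 dp.
  (4.5, 1.5, 15°): beam 1 = 1.0000 ≠ 0.5176 ✗
  (5.5, 2.5, 210°): beam 1 = 4.6587 ≠ 0.5176 ✗
  (2.5, 6.5, 30°): beam 1 = 6.7293 ≠ 0.5176 ✗
  (4.5, 1.5, 60°): beam 1 = 1.9319 ≠ 0.5176 ✗
  …
  (6.5, 3.5, 300°): r_1=0.5176, r_2=0.5774, r_3=2.5882 — all match ✓
Unique over the lattice → pose = (6.5, 3.5, 300°).

(x, y, θ) = (6.5, 3.5, 300°)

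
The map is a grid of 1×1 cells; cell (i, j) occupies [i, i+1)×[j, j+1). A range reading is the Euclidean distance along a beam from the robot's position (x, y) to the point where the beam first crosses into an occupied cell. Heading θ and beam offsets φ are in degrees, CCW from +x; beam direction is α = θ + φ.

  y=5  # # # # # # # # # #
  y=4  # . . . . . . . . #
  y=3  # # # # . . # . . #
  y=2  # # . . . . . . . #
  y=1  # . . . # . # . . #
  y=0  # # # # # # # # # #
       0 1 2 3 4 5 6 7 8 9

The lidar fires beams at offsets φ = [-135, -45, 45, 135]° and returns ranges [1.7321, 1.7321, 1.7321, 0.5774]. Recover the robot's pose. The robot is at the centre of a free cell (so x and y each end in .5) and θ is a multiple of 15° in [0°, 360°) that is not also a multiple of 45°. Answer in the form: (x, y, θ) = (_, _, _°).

(x, y, θ) = (7.5, 3.5, 15°)

Candidates: 25 free-cell centres × 16 headings = 400 poses. Raycast each; keep the one whose scan matches to 4 dp.
  (7.5, 4.5, 165°): beam 1 = 1.0000 ≠ 1.7321 ✗
  (7.5, 1.5, 15°): beam 1 = 0.5774 ≠ 1.7321 ✗
  (5.5, 4.5, 165°): beam 1 = 1.0000 ≠ 1.7321 ✗
  (7.5, 4.5, 120°): beam 1 = 1.5529 ≠ 1.7321 ✗
  …
  (7.5, 3.5, 15°): r_1=1.7321, r_2=1.7321, r_3=1.7321, r_4=0.5774 — all match ✓
No second candidate reproduces the full scan.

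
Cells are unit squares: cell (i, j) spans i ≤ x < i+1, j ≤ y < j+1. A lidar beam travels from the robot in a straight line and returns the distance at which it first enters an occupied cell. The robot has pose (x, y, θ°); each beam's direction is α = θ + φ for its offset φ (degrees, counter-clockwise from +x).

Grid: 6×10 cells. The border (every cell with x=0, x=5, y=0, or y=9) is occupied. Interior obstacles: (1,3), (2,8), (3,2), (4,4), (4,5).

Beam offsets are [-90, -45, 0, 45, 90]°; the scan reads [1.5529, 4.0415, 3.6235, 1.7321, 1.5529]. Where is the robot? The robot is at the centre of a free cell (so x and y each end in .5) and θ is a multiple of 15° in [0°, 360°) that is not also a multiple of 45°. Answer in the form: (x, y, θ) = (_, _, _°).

The pose lattice has 27·16 = 432 candidates. Test each by forward raycasting.
  (4.5, 7.5, 105°): beam 1 = 0.5176 ≠ 1.5529 ✗
  (1.5, 8.5, 15°): beam 1 = 5.7956 ≠ 1.5529 ✗
  (1.5, 6.5, 120°): beam 1 = 4.0415 ≠ 1.5529 ✗
  (3.5, 8.5, 345°): beam 1 = 7.7646 ≠ 1.5529 ✗
  …
  (2.5, 5.5, 105°): r_1=1.5529, r_2=4.0415, r_3=3.6235, r_4=1.7321, r_5=1.5529 — all match ✓
Only this pose fits every beam.

(x, y, θ) = (2.5, 5.5, 105°)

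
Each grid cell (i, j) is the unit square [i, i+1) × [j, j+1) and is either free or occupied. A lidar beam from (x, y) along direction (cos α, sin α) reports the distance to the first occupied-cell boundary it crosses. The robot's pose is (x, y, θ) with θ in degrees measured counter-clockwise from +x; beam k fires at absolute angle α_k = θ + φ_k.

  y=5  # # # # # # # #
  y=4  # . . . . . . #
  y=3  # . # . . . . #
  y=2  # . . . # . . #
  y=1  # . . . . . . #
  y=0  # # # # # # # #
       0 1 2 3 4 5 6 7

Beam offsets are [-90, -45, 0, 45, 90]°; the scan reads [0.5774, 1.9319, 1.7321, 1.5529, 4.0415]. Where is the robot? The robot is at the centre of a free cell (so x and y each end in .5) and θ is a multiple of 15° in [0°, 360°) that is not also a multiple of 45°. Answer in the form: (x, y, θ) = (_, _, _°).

Candidates: 22 free-cell centres × 16 headings = 352 poses. Raycast each; keep the one whose scan matches to 4 dp.
  (6.5, 2.5, 15°): beam 1 = 1.5529 ≠ 0.5774 ✗
  (5.5, 4.5, 285°): beam 1 = 2.5882 ≠ 0.5774 ✗
  (2.5, 4.5, 105°): beam 1 = 1.9319 ≠ 0.5774 ✗
  (2.5, 1.5, 30°): beam 5 = 3.0000 ≠ 4.0415 ✗
  …
  (4.5, 4.5, 210°): r_1=0.5774, r_2=1.9319, r_3=1.7321, r_4=1.5529, r_5=4.0415 — all match ✓
Unique over the lattice → pose = (4.5, 4.5, 210°).

(x, y, θ) = (4.5, 4.5, 210°)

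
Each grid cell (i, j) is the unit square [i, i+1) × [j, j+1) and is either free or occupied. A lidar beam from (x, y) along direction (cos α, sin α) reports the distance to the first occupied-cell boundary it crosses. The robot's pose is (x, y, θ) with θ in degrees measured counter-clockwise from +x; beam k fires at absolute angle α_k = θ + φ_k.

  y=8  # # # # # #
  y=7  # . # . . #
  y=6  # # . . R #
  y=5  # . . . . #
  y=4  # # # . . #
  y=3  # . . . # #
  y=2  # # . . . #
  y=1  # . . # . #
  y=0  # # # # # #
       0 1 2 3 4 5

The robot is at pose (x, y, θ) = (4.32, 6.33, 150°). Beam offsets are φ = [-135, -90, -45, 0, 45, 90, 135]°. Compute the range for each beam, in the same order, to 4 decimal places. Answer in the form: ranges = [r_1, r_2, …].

ranges = [0.7040, 1.3600, 1.7289, 1.5242, 3.4371, 2.6400, 2.4122]

beam 1: φ=-135°, α=15°
  direction (0.9659, 0.2588); cell (4,6); t to first gridline: x 0.7040, y 2.5887 (then +1.0353 / +3.8637)
    (5,6) via x @ 0.7040  # hit
  → r_1 = 0.7040
beam 2: φ=-90°, α=60°
  direction (0.5000, 0.8660); cell (4,6); t to first gridline: x 1.3600, y 0.7736 (then +2.0000 / +1.1547)
    (4,7) via y @ 0.7736
    (5,7) via x @ 1.3600  # hit
  → r_2 = 1.3600
beam 3: φ=-45°, α=105°
  direction (-0.2588, 0.9659); cell (4,6); t to first gridline: x 1.2364, y 0.6936 (then +3.8637 / +1.0353)
    (4,7) via y @ 0.6936
    (3,7) via x @ 1.2364
    (3,8) via y @ 1.7289  # hit
  → r_3 = 1.7289
beam 4: φ=0°, α=150°
  direction (-0.8660, 0.5000); cell (4,6); t to first gridline: x 0.3695, y 1.3400 (then +1.1547 / +2.0000)
    (3,6) via x @ 0.3695
    (3,7) via y @ 1.3400
    (2,7) via x @ 1.5242  # hit
  → r_4 = 1.5242
beam 5: φ=45°, α=195°
  direction (-0.9659, -0.2588); cell (4,6); t to first gridline: x 0.3313, y 1.2750 (then +1.0353 / +3.8637)
    (3,6) via x @ 0.3313
    (3,5) via y @ 1.2750
    (2,5) via x @ 1.3666
    (1,5) via x @ 2.4018
    (0,5) via x @ 3.4371  # hit
  → r_5 = 3.4371
beam 6: φ=90°, α=240°
  direction (-0.5000, -0.8660); cell (4,6); t to first gridline: x 0.6400, y 0.3811 (then +2.0000 / +1.1547)
    (4,5) via y @ 0.3811
    (3,5) via x @ 0.6400
    (3,4) via y @ 1.5358
    (2,4) via x @ 2.6400  # hit
  → r_6 = 2.6400
beam 7: φ=135°, α=285°
  direction (0.2588, -0.9659); cell (4,6); t to first gridline: x 2.6273, y 0.3416 (then +3.8637 / +1.0353)
    (4,5) via y @ 0.3416
    (4,4) via y @ 1.3769
    (4,3) via y @ 2.4122  # hit
  → r_7 = 2.4122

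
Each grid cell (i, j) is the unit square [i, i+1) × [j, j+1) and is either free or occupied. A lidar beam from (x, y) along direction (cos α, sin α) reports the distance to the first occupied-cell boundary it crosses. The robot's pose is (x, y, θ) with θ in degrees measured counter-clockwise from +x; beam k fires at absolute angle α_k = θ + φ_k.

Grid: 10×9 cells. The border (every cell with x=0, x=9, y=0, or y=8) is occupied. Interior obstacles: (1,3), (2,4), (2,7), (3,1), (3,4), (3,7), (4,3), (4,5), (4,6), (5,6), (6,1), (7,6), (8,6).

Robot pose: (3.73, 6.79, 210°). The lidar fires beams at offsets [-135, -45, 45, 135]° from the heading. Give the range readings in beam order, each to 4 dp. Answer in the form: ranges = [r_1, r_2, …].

beam 1: φ=-135°, α=75°
  cosα=0.2588 sinα=0.9659 | (3,6) | tMaxX 1.0432 tMaxY 0.2174 | tΔX 3.8637 tΔY 1.0353
    t=0.2174 [y] (3,7) — stop
  → r_1 = 0.2174
beam 2: φ=-45°, α=165°
  cosα=-0.9659 sinα=0.2588 | (3,6) | tMaxX 0.7558 tMaxY 0.8114 | tΔX 1.0353 tΔY 3.8637
    t=0.7558 [x] (2,6)
    t=0.8114 [y] (2,7) — stop
  → r_2 = 0.8114
beam 3: φ=45°, α=255°
  cosα=-0.2588 sinα=-0.9659 | (3,6) | tMaxX 2.8205 tMaxY 0.8179 | tΔX 3.8637 tΔY 1.0353
    t=0.8179 [y] (3,5)
    t=1.8531 [y] (3,4) — stop
  → r_3 = 1.8531
beam 4: φ=135°, α=345°
  cosα=0.9659 sinα=-0.2588 | (3,6) | tMaxX 0.2795 tMaxY 3.0523 | tΔX 1.0353 tΔY 3.8637
    t=0.2795 [x] (4,6) — stop
  → r_4 = 0.2795

ranges = [0.2174, 0.8114, 1.8531, 0.2795]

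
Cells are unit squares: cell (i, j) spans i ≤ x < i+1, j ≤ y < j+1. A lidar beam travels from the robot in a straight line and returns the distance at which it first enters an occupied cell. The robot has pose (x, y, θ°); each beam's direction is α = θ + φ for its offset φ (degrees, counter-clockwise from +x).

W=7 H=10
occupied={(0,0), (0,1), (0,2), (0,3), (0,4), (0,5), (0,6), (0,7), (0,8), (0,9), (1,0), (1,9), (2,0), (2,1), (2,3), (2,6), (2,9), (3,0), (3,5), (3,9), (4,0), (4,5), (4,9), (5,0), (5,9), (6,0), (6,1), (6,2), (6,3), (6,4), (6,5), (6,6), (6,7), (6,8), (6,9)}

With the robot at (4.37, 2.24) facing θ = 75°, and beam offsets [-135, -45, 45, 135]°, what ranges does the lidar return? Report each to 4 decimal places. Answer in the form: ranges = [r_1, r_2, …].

ranges = [1.4318, 1.8822, 4.3417, 1.5819]

beam 1: φ=-135°, α=300°
  d=(0.5000,-0.8660)  start (4,2)  tX=1.2600 tY=0.2771  stride 1/|dx|=2.0000 1/|dy|=1.1547
    cross y-line → (4,1), t=0.2771
    cross x-line → (5,1), t=1.2600
    cross y-line → (5,0), t=1.4318 (wall)
  → r_1 = 1.4318
beam 2: φ=-45°, α=30°
  d=(0.8660,0.5000)  start (4,2)  tX=0.7275 tY=1.5200  stride 1/|dx|=1.1547 1/|dy|=2.0000
    cross x-line → (5,2), t=0.7275
    cross y-line → (5,3), t=1.5200
    cross x-line → (6,3), t=1.8822 (wall)
  → r_2 = 1.8822
beam 3: φ=45°, α=120°
  d=(-0.5000,0.8660)  start (4,2)  tX=0.7400 tY=0.8776  stride 1/|dx|=2.0000 1/|dy|=1.1547
    cross x-line → (3,2), t=0.7400
    cross y-line → (3,3), t=0.8776
    cross y-line → (3,4), t=2.0323
    cross x-line → (2,4), t=2.7400
    cross y-line → (2,5), t=3.1870
    cross y-line → (2,6), t=4.3417 (wall)
  → r_3 = 4.3417
beam 4: φ=135°, α=210°
  d=(-0.8660,-0.5000)  start (4,2)  tX=0.4272 tY=0.4800  stride 1/|dx|=1.1547 1/|dy|=2.0000
    cross x-line → (3,2), t=0.4272
    cross y-line → (3,1), t=0.4800
    cross x-line → (2,1), t=1.5819 (wall)
  → r_4 = 1.5819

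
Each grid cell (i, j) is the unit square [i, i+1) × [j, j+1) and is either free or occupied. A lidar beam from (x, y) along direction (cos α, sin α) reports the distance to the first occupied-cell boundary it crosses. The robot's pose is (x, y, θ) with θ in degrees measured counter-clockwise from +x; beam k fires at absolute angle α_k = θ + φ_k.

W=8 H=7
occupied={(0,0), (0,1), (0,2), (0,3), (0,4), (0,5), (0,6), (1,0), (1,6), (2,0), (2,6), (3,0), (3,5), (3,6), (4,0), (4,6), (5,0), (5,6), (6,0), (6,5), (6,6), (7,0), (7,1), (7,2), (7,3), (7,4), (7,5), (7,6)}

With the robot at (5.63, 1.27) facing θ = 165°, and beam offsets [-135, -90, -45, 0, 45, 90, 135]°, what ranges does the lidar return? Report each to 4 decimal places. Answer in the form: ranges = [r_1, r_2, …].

ranges = [1.5819, 3.8616, 4.3070, 4.7933, 0.5400, 0.2795, 0.3118]

beam 1: φ=-135°, α=30°
  direction (0.8660, 0.5000); cell (5,1); t to first gridline: x 0.4272, y 1.4600 (then +1.1547 / +2.0000)
    (6,1) via x @ 0.4272
    (6,2) via y @ 1.4600
    (7,2) via x @ 1.5819  # hit
  → r_1 = 1.5819
beam 2: φ=-90°, α=75°
  direction (0.2588, 0.9659); cell (5,1); t to first gridline: x 1.4296, y 0.7558 (then +3.8637 / +1.0353)
    (5,2) via y @ 0.7558
    (6,2) via x @ 1.4296
    (6,3) via y @ 1.7910
    (6,4) via y @ 2.8263
    (6,5) via y @ 3.8616  # hit
  → r_2 = 3.8616
beam 3: φ=-45°, α=120°
  direction (-0.5000, 0.8660); cell (5,1); t to first gridline: x 1.2600, y 0.8429 (then +2.0000 / +1.1547)
    (5,2) via y @ 0.8429
    (4,2) via x @ 1.2600
    (4,3) via y @ 1.9976
    (4,4) via y @ 3.1523
    (3,4) via x @ 3.2600
    (3,5) via y @ 4.3070  # hit
  → r_3 = 4.3070
beam 4: φ=0°, α=165°
  direction (-0.9659, 0.2588); cell (5,1); t to first gridline: x 0.6522, y 2.8205 (then +1.0353 / +3.8637)
    (4,1) via x @ 0.6522
    (3,1) via x @ 1.6875
    (2,1) via x @ 2.7228
    (2,2) via y @ 2.8205
    (1,2) via x @ 3.7581
    (0,2) via x @ 4.7933  # hit
  → r_4 = 4.7933
beam 5: φ=45°, α=210°
  direction (-0.8660, -0.5000); cell (5,1); t to first gridline: x 0.7275, y 0.5400 (then +1.1547 / +2.0000)
    (5,0) via y @ 0.5400  # hit
  → r_5 = 0.5400
beam 6: φ=90°, α=255°
  direction (-0.2588, -0.9659); cell (5,1); t to first gridline: x 2.4341, y 0.2795 (then +3.8637 / +1.0353)
    (5,0) via y @ 0.2795  # hit
  → r_6 = 0.2795
beam 7: φ=135°, α=300°
  direction (0.5000, -0.8660); cell (5,1); t to first gridline: x 0.7400, y 0.3118 (then +2.0000 / +1.1547)
    (5,0) via y @ 0.3118  # hit
  → r_7 = 0.3118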